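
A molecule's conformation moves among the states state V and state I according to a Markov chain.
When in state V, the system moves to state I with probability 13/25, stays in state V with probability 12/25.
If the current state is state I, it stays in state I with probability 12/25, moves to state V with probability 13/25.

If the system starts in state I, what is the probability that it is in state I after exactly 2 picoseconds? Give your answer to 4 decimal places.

Sum over the intermediate state after 1 picosecond:
P = P(state I→state V)·P(state V→state I) + P(state I→state I)·P(state I→state I)
  = 0.52×0.52 + 0.48×0.48
  = 0.2704 + 0.2304 = 0.5008

0.5008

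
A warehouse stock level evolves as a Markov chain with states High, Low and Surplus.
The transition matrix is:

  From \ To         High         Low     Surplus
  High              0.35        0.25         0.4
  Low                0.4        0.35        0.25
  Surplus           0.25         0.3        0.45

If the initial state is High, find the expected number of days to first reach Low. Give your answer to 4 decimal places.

3.6893

Let t(s) be the expected number of days to first reach Low from state s, with t(Low) = 0. Conditioning on the first day:
t(High) = 1 + 0.35·t(High) + 0.4·t(Surplus)
t(Surplus) = 1 + 0.25·t(High) + 0.45·t(Surplus)
Solving: t(High) = 3.6893, t(Surplus) = 3.4951.
Expected days from High to Low: 3.6893.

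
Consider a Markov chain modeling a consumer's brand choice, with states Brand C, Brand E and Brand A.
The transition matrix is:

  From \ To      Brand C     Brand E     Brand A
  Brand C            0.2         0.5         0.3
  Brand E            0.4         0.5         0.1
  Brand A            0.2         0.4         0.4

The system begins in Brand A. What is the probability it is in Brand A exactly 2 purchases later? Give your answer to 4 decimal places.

Sum over the intermediate state after 1 purchase:
P = P(Brand A→Brand C)·P(Brand C→Brand A) + P(Brand A→Brand E)·P(Brand E→Brand A) + P(Brand A→Brand A)·P(Brand A→Brand A)
  = 0.2×0.3 + 0.4×0.1 + 0.4×0.4
  = 0.0600 + 0.0400 + 0.1600 = 0.2600

0.2600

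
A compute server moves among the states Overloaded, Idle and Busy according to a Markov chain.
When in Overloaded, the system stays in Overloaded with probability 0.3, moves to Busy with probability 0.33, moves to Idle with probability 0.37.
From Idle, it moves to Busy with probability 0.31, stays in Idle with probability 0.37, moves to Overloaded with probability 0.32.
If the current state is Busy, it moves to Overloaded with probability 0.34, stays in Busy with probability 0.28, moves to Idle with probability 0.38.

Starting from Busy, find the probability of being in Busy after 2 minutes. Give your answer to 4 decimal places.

0.3084

Sum over the intermediate state after 1 minute:
P = P(Busy→Overloaded)·P(Overloaded→Busy) + P(Busy→Idle)·P(Idle→Busy) + P(Busy→Busy)·P(Busy→Busy)
  = 0.34×0.33 + 0.38×0.31 + 0.28×0.28
  = 0.1122 + 0.1178 + 0.0784 = 0.3084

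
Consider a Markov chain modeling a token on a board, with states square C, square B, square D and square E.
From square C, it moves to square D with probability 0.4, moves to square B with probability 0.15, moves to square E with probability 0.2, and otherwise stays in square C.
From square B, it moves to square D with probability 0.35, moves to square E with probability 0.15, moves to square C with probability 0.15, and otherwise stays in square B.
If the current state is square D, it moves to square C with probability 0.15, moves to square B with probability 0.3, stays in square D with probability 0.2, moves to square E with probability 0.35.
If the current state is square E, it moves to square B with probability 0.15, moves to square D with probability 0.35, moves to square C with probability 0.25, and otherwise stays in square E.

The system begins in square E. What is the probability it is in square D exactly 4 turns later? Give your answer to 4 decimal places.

0.3128

Propagate the distribution vector 4 turns from square E.
After 0 turns: (0.0000, 0.0000, 0.0000, 1.0000)
After 1 turn: (0.2500, 0.1500, 0.3500, 0.2500)
After 2 turns: (0.2000, 0.2325, 0.3100, 0.2575)
After 3 turns: (0.1958, 0.2430, 0.3135, 0.2478)
After 4 turns: (0.1944, 0.2456, 0.3128, 0.2473)
P(in square D after 4 turns) = 0.3128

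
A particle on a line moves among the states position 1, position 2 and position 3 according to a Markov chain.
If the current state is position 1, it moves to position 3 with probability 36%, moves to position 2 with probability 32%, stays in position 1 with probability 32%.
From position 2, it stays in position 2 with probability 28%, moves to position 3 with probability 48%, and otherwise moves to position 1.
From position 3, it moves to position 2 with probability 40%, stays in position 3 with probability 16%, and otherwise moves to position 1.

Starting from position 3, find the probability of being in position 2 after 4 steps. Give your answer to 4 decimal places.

Propagate the distribution vector 4 steps from position 3.
After 0 steps: (0.0000, 0.0000, 1.0000)
After 1 step: (0.4400, 0.4000, 0.1600)
After 2 steps: (0.3072, 0.3168, 0.3760)
After 3 steps: (0.3398, 0.3374, 0.3228)
After 4 steps: (0.3317, 0.3323, 0.3359)
P(in position 2 after 4 steps) = 0.3323

0.3323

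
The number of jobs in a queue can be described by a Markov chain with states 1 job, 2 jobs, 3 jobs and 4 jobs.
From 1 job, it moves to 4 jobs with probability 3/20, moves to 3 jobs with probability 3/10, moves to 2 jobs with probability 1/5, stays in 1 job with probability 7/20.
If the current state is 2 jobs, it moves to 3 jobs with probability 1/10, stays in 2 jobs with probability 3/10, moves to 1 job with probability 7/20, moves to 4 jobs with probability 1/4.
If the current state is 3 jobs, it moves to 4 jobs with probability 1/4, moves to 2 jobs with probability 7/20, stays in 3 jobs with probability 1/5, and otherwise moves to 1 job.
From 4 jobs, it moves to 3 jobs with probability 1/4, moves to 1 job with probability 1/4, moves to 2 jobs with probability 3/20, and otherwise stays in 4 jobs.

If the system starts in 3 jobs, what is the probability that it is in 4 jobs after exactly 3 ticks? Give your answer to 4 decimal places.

Propagate the distribution vector 3 ticks from 3 jobs.
After 0 ticks: (0.0000, 0.0000, 1.0000, 0.0000)
After 1 tick: (0.2000, 0.3500, 0.2000, 0.2500)
After 2 ticks: (0.2950, 0.2525, 0.1975, 0.2550)
After 3 ticks: (0.2949, 0.2421, 0.2170, 0.2460)
P(in 4 jobs after 3 ticks) = 0.2460

0.2460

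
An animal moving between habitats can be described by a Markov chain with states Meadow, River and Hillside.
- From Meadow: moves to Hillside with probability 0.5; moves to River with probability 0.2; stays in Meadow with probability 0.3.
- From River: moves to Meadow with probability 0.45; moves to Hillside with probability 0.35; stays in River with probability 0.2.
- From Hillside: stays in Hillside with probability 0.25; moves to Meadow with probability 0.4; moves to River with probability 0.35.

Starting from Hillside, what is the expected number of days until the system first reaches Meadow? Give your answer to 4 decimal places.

2.4084

Let t(s) be the expected number of days to first reach Meadow from state s, with t(Meadow) = 0. Conditioning on the first day:
t(River) = 1 + 0.2·t(River) + 0.35·t(Hillside)
t(Hillside) = 1 + 0.35·t(River) + 0.25·t(Hillside)
Solving: t(River) = 2.3037, t(Hillside) = 2.4084.
Expected days from Hillside to Meadow: 2.4084.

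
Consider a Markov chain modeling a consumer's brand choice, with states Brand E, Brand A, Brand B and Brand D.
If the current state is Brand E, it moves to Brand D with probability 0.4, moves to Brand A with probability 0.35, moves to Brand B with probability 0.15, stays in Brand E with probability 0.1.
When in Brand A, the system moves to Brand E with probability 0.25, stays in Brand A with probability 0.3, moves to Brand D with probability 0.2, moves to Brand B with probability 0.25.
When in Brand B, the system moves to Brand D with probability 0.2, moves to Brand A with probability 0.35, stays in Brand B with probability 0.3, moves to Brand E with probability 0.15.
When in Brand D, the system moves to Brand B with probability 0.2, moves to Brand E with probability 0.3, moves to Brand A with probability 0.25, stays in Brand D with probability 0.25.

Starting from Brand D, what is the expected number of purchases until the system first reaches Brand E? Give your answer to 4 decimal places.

4.0024

Let t(s) be the expected number of purchases to first reach Brand E from state s, with t(Brand E) = 0. Conditioning on the first purchase:
t(Brand A) = 1 + 0.3·t(Brand A) + 0.25·t(Brand B) + 0.2·t(Brand D)
t(Brand B) = 1 + 0.35·t(Brand A) + 0.3·t(Brand B) + 0.2·t(Brand D)
t(Brand D) = 1 + 0.25·t(Brand A) + 0.2·t(Brand B) + 0.25·t(Brand D)
Solving: t(Brand A) = 4.2496, t(Brand B) = 4.6969, t(Brand D) = 4.0024.
Expected purchases from Brand D to Brand E: 4.0024.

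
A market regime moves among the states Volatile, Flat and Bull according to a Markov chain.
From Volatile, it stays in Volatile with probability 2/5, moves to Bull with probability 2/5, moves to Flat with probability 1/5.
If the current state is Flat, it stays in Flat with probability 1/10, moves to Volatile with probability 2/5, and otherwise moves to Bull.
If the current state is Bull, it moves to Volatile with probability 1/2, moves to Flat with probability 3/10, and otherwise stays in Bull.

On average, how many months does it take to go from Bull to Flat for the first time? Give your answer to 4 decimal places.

3.9286

Let t(s) be the expected number of months to first reach Flat from state s, with t(Flat) = 0. Conditioning on the first month:
t(Volatile) = 1 + 0.4·t(Volatile) + 0.4·t(Bull)
t(Bull) = 1 + 0.5·t(Volatile) + 0.2·t(Bull)
Solving: t(Volatile) = 4.2857, t(Bull) = 3.9286.
Expected months from Bull to Flat: 3.9286.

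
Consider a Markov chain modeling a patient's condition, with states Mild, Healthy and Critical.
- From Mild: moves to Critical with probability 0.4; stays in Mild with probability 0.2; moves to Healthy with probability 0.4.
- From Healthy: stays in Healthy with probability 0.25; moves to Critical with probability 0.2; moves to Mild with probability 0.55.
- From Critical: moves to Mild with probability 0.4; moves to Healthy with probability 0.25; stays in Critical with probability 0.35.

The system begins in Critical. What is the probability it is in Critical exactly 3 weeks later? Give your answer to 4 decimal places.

Propagate the distribution vector 3 weeks from Critical.
After 0 weeks: (0.0000, 0.0000, 1.0000)
After 1 week: (0.4000, 0.2500, 0.3500)
After 2 weeks: (0.3575, 0.3100, 0.3325)
After 3 weeks: (0.3750, 0.3036, 0.3214)
P(in Critical after 3 weeks) = 0.3214

0.3214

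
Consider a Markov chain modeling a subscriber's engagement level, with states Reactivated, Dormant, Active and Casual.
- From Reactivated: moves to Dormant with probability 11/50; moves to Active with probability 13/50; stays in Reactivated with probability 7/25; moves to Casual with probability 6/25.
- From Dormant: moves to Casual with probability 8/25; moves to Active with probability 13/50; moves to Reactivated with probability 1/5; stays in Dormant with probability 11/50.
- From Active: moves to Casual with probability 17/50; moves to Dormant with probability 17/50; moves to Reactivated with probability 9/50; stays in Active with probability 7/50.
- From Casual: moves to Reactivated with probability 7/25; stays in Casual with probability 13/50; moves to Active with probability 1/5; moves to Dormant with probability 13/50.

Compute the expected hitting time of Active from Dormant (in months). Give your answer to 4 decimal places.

4.1155

Let t(s) be the expected number of months to first reach Active from state s, with t(Active) = 0. Conditioning on the first month:
t(Reactivated) = 1 + 0.28·t(Reactivated) + 0.22·t(Dormant) + 0.24·t(Casual)
t(Dormant) = 1 + 0.2·t(Reactivated) + 0.22·t(Dormant) + 0.32·t(Casual)
t(Casual) = 1 + 0.28·t(Reactivated) + 0.26·t(Dormant) + 0.26·t(Casual)
Solving: t(Reactivated) = 4.0954, t(Dormant) = 4.1155, t(Casual) = 4.3470.
Expected months from Dormant to Active: 4.1155.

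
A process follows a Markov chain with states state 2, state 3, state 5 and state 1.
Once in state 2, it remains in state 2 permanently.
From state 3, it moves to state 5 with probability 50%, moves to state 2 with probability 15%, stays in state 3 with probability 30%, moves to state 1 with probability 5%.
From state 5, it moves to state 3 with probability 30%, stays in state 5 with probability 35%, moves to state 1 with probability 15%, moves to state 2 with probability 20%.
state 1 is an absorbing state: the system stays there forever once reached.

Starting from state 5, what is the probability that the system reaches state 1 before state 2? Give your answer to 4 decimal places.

Let h(s) be the probability of absorption at state 1 starting from transient state s. Then h(state 1) = 1 and h(state 2) = 0. By first-step analysis:
h(state 3) = 0.15·0 + 0.3·h(state 3) + 0.5·h(state 5) + 0.05·1
h(state 5) = 0.2·0 + 0.3·h(state 3) + 0.35·h(state 5) + 0.15·1
Solving: h(state 3) = 0.3525, h(state 5) = 0.3934.
Starting from state 5, the probability is 0.3934.

0.3934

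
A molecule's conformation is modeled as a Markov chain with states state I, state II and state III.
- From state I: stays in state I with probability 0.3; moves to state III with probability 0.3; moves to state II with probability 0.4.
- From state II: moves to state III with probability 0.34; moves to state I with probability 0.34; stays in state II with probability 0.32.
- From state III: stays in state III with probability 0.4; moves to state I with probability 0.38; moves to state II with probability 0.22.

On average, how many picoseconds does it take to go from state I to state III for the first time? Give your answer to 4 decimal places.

3.1765

Let t(s) be the expected number of picoseconds to first reach state III from state s, with t(state III) = 0. Conditioning on the first picosecond:
t(state I) = 1 + 0.3·t(state I) + 0.4·t(state II)
t(state II) = 1 + 0.34·t(state I) + 0.32·t(state II)
Solving: t(state I) = 3.1765, t(state II) = 3.0588.
Expected picoseconds from state I to state III: 3.1765.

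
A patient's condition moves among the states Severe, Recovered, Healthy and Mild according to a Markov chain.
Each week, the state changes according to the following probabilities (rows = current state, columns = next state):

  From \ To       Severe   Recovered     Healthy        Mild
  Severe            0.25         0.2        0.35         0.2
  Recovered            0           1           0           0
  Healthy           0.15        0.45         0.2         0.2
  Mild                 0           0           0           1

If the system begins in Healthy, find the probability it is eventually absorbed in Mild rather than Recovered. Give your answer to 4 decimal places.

0.3288

Let h(s) be the probability of absorption at Mild starting from transient state s. Then h(Mild) = 1 and h(Recovered) = 0. By first-step analysis:
h(Severe) = 0.25·h(Severe) + 0.2·0 + 0.35·h(Healthy) + 0.2·1
h(Healthy) = 0.15·h(Severe) + 0.45·0 + 0.2·h(Healthy) + 0.2·1
Solving: h(Severe) = 0.4201, h(Healthy) = 0.3288.
Starting from Healthy, the probability is 0.3288.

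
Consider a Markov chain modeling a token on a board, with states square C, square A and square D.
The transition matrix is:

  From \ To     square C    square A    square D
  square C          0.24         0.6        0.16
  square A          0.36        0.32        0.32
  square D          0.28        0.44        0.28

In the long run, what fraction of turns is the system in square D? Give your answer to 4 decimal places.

Let the stationary distribution be π with π = πP and π_1 + π_2 + π_3 = 1.
π_1 = 0.24·π_1 + 0.36·π_2 + 0.28·π_3
π_2 = 0.6·π_1 + 0.32·π_2 + 0.44·π_3
Solving with the normalization constraint gives π = (0.3028, 0.4361, 0.2611).
So the stationary probability of square D is 0.2611.

0.2611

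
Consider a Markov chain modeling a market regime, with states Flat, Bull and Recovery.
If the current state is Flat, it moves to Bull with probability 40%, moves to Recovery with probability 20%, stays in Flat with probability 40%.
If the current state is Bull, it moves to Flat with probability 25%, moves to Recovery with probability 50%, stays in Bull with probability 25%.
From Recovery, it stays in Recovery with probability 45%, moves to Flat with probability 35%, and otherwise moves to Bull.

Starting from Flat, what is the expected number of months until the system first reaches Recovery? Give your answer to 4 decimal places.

3.2857

Let t(s) be the expected number of months to first reach Recovery from state s, with t(Recovery) = 0. Conditioning on the first month:
t(Flat) = 1 + 0.4·t(Flat) + 0.4·t(Bull)
t(Bull) = 1 + 0.25·t(Flat) + 0.25·t(Bull)
Solving: t(Flat) = 3.2857, t(Bull) = 2.4286.
Expected months from Flat to Recovery: 3.2857.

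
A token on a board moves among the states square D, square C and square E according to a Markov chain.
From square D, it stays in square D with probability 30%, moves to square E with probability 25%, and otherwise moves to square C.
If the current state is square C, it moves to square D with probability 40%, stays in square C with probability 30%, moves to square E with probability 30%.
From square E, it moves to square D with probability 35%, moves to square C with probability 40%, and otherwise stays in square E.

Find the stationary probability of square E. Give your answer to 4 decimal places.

0.2690

Let the stationary distribution be π with π = πP and π_1 + π_2 + π_3 = 1.
π_1 = 0.3·π_1 + 0.4·π_2 + 0.35·π_3
π_2 = 0.45·π_1 + 0.3·π_2 + 0.4·π_3
Solving with the normalization constraint gives π = (0.3514, 0.3796, 0.2690).
So the stationary probability of square E is 0.2690.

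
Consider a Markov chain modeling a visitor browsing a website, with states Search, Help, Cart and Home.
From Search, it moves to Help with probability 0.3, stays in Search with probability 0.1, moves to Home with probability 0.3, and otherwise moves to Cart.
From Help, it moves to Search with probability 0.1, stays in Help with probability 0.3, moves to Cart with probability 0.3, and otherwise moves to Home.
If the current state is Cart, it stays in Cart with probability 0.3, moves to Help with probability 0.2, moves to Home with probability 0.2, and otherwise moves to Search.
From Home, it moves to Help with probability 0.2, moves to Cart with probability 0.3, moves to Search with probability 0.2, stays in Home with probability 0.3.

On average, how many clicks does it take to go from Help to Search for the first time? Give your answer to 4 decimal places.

Let t(s) be the expected number of clicks to first reach Search from state s, with t(Search) = 0. Conditioning on the first click:
t(Help) = 1 + 0.3·t(Help) + 0.3·t(Cart) + 0.3·t(Home)
t(Cart) = 1 + 0.2·t(Help) + 0.3·t(Cart) + 0.2·t(Home)
t(Home) = 1 + 0.2·t(Help) + 0.3·t(Cart) + 0.3·t(Home)
Solving: t(Help) = 5.3476, t(Cart) = 4.3316, t(Home) = 4.8128.
Expected clicks from Help to Search: 5.3476.

5.3476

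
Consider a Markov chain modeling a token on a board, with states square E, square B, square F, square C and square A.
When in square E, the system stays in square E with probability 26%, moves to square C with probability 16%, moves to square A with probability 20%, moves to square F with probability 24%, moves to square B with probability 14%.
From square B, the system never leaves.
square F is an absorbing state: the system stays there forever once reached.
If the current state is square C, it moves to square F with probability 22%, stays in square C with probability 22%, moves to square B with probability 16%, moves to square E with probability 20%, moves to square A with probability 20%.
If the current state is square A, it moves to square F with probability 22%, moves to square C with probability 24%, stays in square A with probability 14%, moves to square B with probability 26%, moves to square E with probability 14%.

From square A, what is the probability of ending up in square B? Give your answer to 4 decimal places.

Let h(s) be the probability of absorption at square B starting from transient state s. Then h(square B) = 1 and h(square F) = 0. By first-step analysis:
h(square E) = 0.26·h(square E) + 0.14·1 + 0.24·0 + 0.16·h(square C) + 0.2·h(square A)
h(square C) = 0.2·h(square E) + 0.16·1 + 0.22·0 + 0.22·h(square C) + 0.2·h(square A)
h(square A) = 0.14·h(square E) + 0.26·1 + 0.22·0 + 0.24·h(square C) + 0.14·h(square A)
Solving: h(square E) = 0.4171, h(square C) = 0.4384, h(square A) = 0.4926.
Starting from square A, the probability is 0.4926.

0.4926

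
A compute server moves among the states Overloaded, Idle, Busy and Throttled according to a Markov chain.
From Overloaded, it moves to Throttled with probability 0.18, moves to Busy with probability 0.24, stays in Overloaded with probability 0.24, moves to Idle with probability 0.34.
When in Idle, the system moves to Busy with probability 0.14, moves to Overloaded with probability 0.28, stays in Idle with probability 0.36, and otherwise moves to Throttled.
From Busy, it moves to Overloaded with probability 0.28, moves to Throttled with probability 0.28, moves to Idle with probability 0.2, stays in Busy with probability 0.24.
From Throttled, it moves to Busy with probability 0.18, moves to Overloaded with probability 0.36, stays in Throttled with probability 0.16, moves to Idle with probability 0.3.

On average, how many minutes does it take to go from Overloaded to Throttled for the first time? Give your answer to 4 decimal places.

Let t(s) be the expected number of minutes to first reach Throttled from state s, with t(Throttled) = 0. Conditioning on the first minute:
t(Overloaded) = 1 + 0.24·t(Overloaded) + 0.34·t(Idle) + 0.24·t(Busy)
t(Idle) = 1 + 0.28·t(Overloaded) + 0.36·t(Idle) + 0.14·t(Busy)
t(Busy) = 1 + 0.28·t(Overloaded) + 0.2·t(Idle) + 0.24·t(Busy)
Solving: t(Overloaded) = 4.6835, t(Idle) = 4.5380, t(Busy) = 4.2355.
Expected minutes from Overloaded to Throttled: 4.6835.

4.6835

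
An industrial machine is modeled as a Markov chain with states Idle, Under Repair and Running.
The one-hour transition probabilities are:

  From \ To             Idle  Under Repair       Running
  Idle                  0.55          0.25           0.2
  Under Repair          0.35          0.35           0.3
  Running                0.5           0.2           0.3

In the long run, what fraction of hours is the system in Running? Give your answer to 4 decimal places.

Let the stationary distribution be π with π = πP and π_1 + π_2 + π_3 = 1.
π_1 = 0.55·π_1 + 0.35·π_2 + 0.5·π_3
π_2 = 0.25·π_1 + 0.35·π_2 + 0.2·π_3
Solving with the normalization constraint gives π = (0.4847, 0.2638, 0.2515).
So the stationary probability of Running is 0.2515.

0.2515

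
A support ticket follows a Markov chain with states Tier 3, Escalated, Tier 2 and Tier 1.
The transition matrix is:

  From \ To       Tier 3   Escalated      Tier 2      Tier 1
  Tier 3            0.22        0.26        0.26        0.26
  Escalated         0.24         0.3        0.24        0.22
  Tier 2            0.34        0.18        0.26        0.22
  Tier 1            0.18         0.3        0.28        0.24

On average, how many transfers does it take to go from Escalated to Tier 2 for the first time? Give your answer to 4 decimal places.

Let t(s) be the expected number of transfers to first reach Tier 2 from state s, with t(Tier 2) = 0. Conditioning on the first transfer:
t(Tier 3) = 1 + 0.22·t(Tier 3) + 0.26·t(Escalated) + 0.26·t(Tier 1)
t(Escalated) = 1 + 0.24·t(Tier 3) + 0.3·t(Escalated) + 0.22·t(Tier 1)
t(Tier 1) = 1 + 0.18·t(Tier 3) + 0.3·t(Escalated) + 0.24·t(Tier 1)
Solving: t(Tier 3) = 3.8572, t(Escalated) = 3.9405, t(Tier 1) = 3.7848.
Expected transfers from Escalated to Tier 2: 3.9405.

3.9405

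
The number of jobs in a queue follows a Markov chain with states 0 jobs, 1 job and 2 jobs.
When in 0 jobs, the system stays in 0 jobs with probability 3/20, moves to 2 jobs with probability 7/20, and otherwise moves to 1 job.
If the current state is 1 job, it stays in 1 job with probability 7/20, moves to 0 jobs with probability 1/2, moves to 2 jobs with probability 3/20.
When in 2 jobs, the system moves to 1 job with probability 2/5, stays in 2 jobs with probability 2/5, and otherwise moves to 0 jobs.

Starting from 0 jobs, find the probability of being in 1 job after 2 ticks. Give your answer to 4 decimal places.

Sum over the intermediate state after 1 tick:
P = P(0 jobs→0 jobs)·P(0 jobs→1 job) + P(0 jobs→1 job)·P(1 job→1 job) + P(0 jobs→2 jobs)·P(2 jobs→1 job)
  = 0.15×0.5 + 0.5×0.35 + 0.35×0.4
  = 0.0750 + 0.1750 + 0.1400 = 0.3900

0.3900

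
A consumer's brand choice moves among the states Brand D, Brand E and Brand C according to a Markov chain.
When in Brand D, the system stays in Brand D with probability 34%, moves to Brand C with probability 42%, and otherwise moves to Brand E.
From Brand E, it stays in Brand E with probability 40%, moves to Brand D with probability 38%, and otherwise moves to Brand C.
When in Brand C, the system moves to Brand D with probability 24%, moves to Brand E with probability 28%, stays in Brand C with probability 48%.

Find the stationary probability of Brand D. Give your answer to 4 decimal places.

0.3139

Let the stationary distribution be π with π = πP and π_1 + π_2 + π_3 = 1.
π_1 = 0.34·π_1 + 0.38·π_2 + 0.24·π_3
π_2 = 0.24·π_1 + 0.4·π_2 + 0.28·π_3
Solving with the normalization constraint gives π = (0.3139, 0.3039, 0.3821).
So the stationary probability of Brand D is 0.3139.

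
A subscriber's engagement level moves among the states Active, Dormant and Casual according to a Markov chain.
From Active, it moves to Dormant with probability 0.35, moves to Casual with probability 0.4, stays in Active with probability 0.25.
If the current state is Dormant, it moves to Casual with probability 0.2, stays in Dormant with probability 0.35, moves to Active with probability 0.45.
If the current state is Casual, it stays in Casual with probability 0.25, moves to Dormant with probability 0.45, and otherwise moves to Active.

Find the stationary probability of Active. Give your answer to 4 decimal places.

Let the stationary distribution be π with π = πP and π_1 + π_2 + π_3 = 1.
π_1 = 0.25·π_1 + 0.45·π_2 + 0.3·π_3
π_2 = 0.35·π_1 + 0.35·π_2 + 0.45·π_3
Solving with the normalization constraint gives π = (0.3397, 0.3782, 0.2821).
So the stationary probability of Active is 0.3397.

0.3397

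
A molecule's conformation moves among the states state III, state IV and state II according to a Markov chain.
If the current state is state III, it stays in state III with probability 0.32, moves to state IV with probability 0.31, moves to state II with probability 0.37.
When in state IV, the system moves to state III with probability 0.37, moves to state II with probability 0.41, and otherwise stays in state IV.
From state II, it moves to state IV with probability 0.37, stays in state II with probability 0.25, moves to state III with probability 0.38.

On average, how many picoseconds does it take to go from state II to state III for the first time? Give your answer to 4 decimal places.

Let t(s) be the expected number of picoseconds to first reach state III from state s, with t(state III) = 0. Conditioning on the first picosecond:
t(state IV) = 1 + 0.22·t(state IV) + 0.41·t(state II)
t(state II) = 1 + 0.37·t(state IV) + 0.25·t(state II)
Solving: t(state IV) = 2.6771, t(state II) = 2.6541.
Expected picoseconds from state II to state III: 2.6541.

2.6541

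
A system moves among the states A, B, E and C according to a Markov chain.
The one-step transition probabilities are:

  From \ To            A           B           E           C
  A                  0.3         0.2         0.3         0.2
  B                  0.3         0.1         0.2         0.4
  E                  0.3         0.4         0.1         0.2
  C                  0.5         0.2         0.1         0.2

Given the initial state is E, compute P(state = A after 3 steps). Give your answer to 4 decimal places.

0.3560

Propagate the distribution vector 3 steps from E.
After 0 steps: (0.0000, 0.0000, 1.0000, 0.0000)
After 1 step: (0.3000, 0.4000, 0.1000, 0.2000)
After 2 steps: (0.3400, 0.1800, 0.2000, 0.2800)
After 3 steps: (0.3560, 0.2220, 0.1860, 0.2360)
P(in A after 3 steps) = 0.3560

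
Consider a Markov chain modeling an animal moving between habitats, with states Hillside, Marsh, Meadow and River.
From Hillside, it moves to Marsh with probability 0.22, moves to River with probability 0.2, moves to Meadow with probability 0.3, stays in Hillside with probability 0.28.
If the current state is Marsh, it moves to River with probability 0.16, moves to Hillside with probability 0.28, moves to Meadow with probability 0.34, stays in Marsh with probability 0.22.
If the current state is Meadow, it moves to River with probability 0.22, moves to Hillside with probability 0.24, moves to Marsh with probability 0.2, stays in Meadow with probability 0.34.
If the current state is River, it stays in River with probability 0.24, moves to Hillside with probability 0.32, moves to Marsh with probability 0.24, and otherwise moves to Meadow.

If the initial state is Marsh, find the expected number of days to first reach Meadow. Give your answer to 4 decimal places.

3.3068

Let t(s) be the expected number of days to first reach Meadow from state s, with t(Meadow) = 0. Conditioning on the first day:
t(Hillside) = 1 + 0.28·t(Hillside) + 0.22·t(Marsh) + 0.2·t(River)
t(Marsh) = 1 + 0.28·t(Hillside) + 0.22·t(Marsh) + 0.16·t(River)
t(River) = 1 + 0.32·t(Hillside) + 0.24·t(Marsh) + 0.24·t(River)
Solving: t(Hillside) = 3.4595, t(Marsh) = 3.3068, t(River) = 3.8167.
Expected days from Marsh to Meadow: 3.3068.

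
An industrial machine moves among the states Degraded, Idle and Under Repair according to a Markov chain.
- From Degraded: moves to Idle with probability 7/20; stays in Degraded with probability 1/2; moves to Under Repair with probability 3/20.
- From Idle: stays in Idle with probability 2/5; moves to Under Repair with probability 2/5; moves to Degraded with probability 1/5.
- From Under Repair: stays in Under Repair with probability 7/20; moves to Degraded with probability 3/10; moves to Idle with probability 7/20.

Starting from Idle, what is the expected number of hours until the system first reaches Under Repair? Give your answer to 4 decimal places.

Let t(s) be the expected number of hours to first reach Under Repair from state s, with t(Under Repair) = 0. Conditioning on the first hour:
t(Degraded) = 1 + 0.5·t(Degraded) + 0.35·t(Idle)
t(Idle) = 1 + 0.2·t(Degraded) + 0.4·t(Idle)
Solving: t(Degraded) = 4.1304, t(Idle) = 3.0435.
Expected hours from Idle to Under Repair: 3.0435.

3.0435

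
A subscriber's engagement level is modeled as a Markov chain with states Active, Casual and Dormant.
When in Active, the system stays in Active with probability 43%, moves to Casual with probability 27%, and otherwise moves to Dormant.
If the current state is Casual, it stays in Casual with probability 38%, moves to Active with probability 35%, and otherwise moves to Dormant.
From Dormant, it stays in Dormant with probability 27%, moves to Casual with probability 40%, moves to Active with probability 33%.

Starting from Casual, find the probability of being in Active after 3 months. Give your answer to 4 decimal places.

Propagate the distribution vector 3 months from Casual.
After 0 months: (0.0000, 1.0000, 0.0000)
After 1 month: (0.3500, 0.3800, 0.2700)
After 2 months: (0.3726, 0.3469, 0.2805)
After 3 months: (0.3742, 0.3446, 0.2812)
P(in Active after 3 months) = 0.3742

0.3742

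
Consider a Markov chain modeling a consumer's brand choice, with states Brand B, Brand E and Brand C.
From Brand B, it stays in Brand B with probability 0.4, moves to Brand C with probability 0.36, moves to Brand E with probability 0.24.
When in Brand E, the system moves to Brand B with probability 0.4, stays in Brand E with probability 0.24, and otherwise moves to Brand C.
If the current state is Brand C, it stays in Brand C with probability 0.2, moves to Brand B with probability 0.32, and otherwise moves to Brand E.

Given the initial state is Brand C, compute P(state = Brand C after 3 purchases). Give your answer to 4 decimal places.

Propagate the distribution vector 3 purchases from Brand C.
After 0 purchases: (0.0000, 0.0000, 1.0000)
After 1 purchase: (0.3200, 0.4800, 0.2000)
After 2 purchases: (0.3840, 0.2880, 0.3280)
After 3 purchases: (0.3738, 0.3187, 0.3075)
P(in Brand C after 3 purchases) = 0.3075

0.3075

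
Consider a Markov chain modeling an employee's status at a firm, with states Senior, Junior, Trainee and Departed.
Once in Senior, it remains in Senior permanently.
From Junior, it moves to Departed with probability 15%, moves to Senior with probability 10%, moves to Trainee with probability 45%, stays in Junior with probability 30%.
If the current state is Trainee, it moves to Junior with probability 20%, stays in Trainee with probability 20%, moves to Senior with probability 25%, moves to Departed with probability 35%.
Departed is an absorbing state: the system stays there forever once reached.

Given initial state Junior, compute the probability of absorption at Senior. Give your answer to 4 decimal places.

Let h(s) be the probability of absorption at Senior starting from transient state s. Then h(Senior) = 1 and h(Departed) = 0. By first-step analysis:
h(Junior) = 0.1·1 + 0.3·h(Junior) + 0.45·h(Trainee) + 0.15·0
h(Trainee) = 0.25·1 + 0.2·h(Junior) + 0.2·h(Trainee) + 0.35·0
Solving: h(Junior) = 0.4096, h(Trainee) = 0.4149.
Starting from Junior, the probability is 0.4096.

0.4096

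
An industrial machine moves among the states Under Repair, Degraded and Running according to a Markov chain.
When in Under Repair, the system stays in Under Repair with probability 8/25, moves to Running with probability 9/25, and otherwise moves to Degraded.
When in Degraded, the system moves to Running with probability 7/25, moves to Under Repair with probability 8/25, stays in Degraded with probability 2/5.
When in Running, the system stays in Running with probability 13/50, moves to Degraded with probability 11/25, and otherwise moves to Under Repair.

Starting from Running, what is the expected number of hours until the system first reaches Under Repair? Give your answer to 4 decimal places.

Let t(s) be the expected number of hours to first reach Under Repair from state s, with t(Under Repair) = 0. Conditioning on the first hour:
t(Degraded) = 1 + 0.4·t(Degraded) + 0.28·t(Running)
t(Running) = 1 + 0.44·t(Degraded) + 0.26·t(Running)
Solving: t(Degraded) = 3.1796, t(Running) = 3.2419.
Expected hours from Running to Under Repair: 3.2419.

3.2419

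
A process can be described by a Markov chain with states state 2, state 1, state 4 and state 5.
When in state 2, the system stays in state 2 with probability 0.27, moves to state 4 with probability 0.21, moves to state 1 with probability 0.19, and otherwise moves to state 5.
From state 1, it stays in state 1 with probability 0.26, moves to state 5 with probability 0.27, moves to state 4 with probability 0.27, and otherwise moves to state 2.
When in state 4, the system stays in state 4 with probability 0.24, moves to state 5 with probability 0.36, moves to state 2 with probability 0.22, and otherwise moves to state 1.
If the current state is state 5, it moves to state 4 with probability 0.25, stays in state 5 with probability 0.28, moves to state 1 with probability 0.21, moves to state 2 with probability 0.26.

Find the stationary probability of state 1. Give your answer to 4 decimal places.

0.2083

Let the stationary distribution be π with π = πP and π_1 + π_2 + π_3 + π_4 = 1.
π_1 = 0.27·π_1 + 0.2·π_2 + 0.22·π_3 + 0.26·π_4
π_2 = 0.19·π_1 + 0.26·π_2 + 0.18·π_3 + 0.21·π_4
π_3 = 0.21·π_1 + 0.27·π_2 + 0.24·π_3 + 0.25·π_4
Solving with the normalization constraint gives π = (0.2402, 0.2083, 0.2421, 0.3093).
So the stationary probability of state 1 is 0.2083.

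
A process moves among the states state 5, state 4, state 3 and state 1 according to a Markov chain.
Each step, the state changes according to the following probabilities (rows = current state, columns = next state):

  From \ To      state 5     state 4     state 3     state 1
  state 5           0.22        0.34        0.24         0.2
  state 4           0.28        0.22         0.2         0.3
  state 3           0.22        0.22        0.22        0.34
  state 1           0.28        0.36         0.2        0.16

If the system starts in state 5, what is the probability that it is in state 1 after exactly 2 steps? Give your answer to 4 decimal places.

0.2596

Propagate the distribution vector 2 steps from state 5.
After 0 steps: (1.0000, 0.0000, 0.0000, 0.0000)
After 1 step: (0.2200, 0.3400, 0.2400, 0.2000)
After 2 steps: (0.2524, 0.2744, 0.2136, 0.2596)
P(in state 1 after 2 steps) = 0.2596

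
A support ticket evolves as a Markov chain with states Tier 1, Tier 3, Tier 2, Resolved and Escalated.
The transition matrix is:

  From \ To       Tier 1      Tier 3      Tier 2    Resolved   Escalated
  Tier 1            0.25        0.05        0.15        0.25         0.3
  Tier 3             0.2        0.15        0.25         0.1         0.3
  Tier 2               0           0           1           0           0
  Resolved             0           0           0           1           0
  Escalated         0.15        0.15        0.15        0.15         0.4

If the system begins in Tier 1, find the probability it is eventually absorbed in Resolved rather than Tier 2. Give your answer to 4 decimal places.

Let h(s) be the probability of absorption at Resolved starting from transient state s. Then h(Resolved) = 1 and h(Tier 2) = 0. By first-step analysis:
h(Tier 1) = 0.25·h(Tier 1) + 0.05·h(Tier 3) + 0.15·0 + 0.25·1 + 0.3·h(Escalated)
h(Tier 3) = 0.2·h(Tier 1) + 0.15·h(Tier 3) + 0.25·0 + 0.1·1 + 0.3·h(Escalated)
h(Escalated) = 0.15·h(Tier 1) + 0.15·h(Tier 3) + 0.15·0 + 0.15·1 + 0.4·h(Escalated)
Solving: h(Tier 1) = 0.5601, h(Tier 3) = 0.4246, h(Escalated) = 0.4962.
Starting from Tier 1, the probability is 0.5601.

0.5601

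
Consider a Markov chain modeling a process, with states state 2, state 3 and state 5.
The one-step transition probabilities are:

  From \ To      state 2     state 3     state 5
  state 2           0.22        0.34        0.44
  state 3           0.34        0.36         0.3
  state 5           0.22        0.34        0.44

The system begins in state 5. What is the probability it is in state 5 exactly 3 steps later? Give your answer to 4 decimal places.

0.3914

Propagate the distribution vector 3 steps from state 5.
After 0 steps: (0.0000, 0.0000, 1.0000)
After 1 step: (0.2200, 0.3400, 0.4400)
After 2 steps: (0.2608, 0.3468, 0.3924)
After 3 steps: (0.2616, 0.3469, 0.3914)
P(in state 5 after 3 steps) = 0.3914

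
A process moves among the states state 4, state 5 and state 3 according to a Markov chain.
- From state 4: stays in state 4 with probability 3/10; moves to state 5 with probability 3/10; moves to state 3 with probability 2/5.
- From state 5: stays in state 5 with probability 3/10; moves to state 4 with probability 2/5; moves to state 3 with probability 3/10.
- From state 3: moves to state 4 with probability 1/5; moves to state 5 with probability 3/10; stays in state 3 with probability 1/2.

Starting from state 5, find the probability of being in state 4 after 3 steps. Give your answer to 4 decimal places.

0.2900

Propagate the distribution vector 3 steps from state 5.
After 0 steps: (0.0000, 1.0000, 0.0000)
After 1 step: (0.4000, 0.3000, 0.3000)
After 2 steps: (0.3000, 0.3000, 0.4000)
After 3 steps: (0.2900, 0.3000, 0.4100)
P(in state 4 after 3 steps) = 0.2900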